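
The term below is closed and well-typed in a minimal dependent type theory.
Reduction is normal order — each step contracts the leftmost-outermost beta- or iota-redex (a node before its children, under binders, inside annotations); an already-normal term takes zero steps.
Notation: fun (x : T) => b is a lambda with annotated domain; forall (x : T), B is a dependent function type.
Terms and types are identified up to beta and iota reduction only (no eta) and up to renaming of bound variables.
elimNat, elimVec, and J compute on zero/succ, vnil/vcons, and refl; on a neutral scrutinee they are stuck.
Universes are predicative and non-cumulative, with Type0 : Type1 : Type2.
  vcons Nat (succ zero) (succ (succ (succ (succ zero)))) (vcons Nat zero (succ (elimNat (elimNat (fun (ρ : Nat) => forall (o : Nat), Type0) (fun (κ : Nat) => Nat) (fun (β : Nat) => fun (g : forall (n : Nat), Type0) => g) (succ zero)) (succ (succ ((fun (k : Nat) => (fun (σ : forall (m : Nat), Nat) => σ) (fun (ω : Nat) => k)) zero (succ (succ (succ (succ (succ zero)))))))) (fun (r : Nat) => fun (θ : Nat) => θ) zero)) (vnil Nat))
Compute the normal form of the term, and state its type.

reduced normal form:
  vcons Nat (succ zero) (succ (succ (succ (succ zero)))) (vcons Nat zero (succ (succ (succ zero))) (vnil Nat))
the term's type:
  Vec Nat (succ (succ zero))
observation: the term reaches its normal form after 4 normal-order steps.


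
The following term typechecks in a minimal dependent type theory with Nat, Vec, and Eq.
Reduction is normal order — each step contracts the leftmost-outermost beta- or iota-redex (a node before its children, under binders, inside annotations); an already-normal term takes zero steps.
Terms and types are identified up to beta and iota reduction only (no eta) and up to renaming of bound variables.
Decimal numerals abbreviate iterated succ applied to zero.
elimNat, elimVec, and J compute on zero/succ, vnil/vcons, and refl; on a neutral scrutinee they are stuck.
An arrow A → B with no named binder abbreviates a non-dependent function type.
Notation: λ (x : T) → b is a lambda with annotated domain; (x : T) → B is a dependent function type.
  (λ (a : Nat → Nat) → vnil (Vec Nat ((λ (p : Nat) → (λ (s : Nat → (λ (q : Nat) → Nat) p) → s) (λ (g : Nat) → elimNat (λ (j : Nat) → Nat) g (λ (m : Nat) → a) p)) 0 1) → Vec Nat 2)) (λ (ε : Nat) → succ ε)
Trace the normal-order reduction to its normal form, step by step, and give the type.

normal-order reduction:
  (λ (a : Nat → Nat) → vnil (Vec Nat ((λ (p : Nat) → (λ (s : Nat → (λ (q : Nat) → Nat) p) → s) (λ (g : Nat) → elimNat (λ (j : Nat) → Nat) g (λ (m : Nat) → a) p)) 0 1) → Vec Nat 2)) (λ (ε : Nat) → succ ε)
  ~> vnil (Vec Nat ((λ (a : Nat) → (λ (p : Nat → (λ (s : Nat) → Nat) a) → p) (λ (q : Nat) → elimNat (λ (g : Nat) → Nat) q (λ (j : Nat) → λ (m : Nat) → succ m) a)) 0 1) → Vec Nat 2)
  ~> vnil (Vec Nat ((λ (a : Nat → (λ (p : Nat) → Nat) 0) → a) (λ (s : Nat) → elimNat (λ (q : Nat) → Nat) s (λ (g : Nat) → λ (j : Nat) → succ j) 0) 1) → Vec Nat 2)
  ~> vnil (Vec Nat ((λ (a : Nat) → elimNat (λ (p : Nat) → Nat) a (λ (s : Nat) → λ (q : Nat) → succ q) 0) 1) → Vec Nat 2)
  ~> vnil (Vec Nat (elimNat (λ (a : Nat) → Nat) 1 (λ (p : Nat) → λ (s : Nat) → succ s) 0) → Vec Nat 2)
  ~> vnil (Vec Nat 1 → Vec Nat 2)
the term's type:
  Vec (Vec Nat 1 → Vec Nat 2) 0


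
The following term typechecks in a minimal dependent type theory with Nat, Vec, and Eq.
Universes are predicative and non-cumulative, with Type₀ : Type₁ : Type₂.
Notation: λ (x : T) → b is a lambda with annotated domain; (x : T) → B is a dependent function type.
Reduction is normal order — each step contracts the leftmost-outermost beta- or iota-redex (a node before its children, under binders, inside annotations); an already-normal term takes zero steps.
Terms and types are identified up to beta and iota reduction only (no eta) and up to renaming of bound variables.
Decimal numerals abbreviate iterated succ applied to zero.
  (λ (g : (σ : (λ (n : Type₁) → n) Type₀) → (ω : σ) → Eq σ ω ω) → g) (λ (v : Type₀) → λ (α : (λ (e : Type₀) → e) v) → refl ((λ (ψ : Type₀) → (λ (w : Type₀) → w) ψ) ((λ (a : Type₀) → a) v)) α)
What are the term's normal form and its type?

reduced normal form:
  λ (g : Type₀) → λ (σ : g) → refl g σ
type:
  (g : Type₀) → (σ : g) → Eq g σ σ


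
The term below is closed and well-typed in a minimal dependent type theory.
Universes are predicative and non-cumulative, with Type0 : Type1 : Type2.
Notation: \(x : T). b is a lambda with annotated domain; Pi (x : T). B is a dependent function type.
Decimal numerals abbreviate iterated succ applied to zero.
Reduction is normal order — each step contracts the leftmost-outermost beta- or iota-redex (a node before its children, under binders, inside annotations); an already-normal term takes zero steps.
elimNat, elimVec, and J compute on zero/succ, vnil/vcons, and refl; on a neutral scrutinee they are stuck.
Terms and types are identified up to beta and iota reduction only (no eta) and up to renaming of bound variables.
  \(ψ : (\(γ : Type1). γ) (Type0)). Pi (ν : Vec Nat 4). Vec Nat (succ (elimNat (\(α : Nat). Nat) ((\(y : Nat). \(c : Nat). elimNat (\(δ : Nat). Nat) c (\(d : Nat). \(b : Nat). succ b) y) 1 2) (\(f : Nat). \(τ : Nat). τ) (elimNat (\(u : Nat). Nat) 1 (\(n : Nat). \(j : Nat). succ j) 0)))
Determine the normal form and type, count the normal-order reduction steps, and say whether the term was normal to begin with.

resulting normal form:
  \(ψ : Type0). Pi (γ : Vec Nat 4). Vec Nat 4
inferred type:
  Pi (ψ : Type0). Type0
normal-order step count: 12
started in normal form: no
first contracted redex: a beta-redex


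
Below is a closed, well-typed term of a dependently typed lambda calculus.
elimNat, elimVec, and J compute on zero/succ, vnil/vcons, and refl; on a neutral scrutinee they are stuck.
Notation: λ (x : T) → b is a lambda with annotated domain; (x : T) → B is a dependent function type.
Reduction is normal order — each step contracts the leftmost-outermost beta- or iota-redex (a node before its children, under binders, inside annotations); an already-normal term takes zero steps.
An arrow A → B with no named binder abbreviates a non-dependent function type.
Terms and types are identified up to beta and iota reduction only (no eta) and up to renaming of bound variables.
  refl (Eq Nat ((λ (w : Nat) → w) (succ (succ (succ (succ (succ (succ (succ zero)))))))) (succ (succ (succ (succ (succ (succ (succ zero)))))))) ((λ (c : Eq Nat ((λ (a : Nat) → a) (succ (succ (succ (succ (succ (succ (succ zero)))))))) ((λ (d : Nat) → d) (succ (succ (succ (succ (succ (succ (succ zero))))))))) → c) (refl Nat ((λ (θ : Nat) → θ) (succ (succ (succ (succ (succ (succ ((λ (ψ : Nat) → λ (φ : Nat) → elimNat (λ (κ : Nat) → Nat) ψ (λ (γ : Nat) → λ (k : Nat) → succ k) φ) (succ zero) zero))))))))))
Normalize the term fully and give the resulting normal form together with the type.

reduced normal form:
  refl (Eq Nat (succ (succ (succ (succ (succ (succ (succ zero))))))) (succ (succ (succ (succ (succ (succ (succ zero)))))))) (refl Nat (succ (succ (succ (succ (succ (succ (succ zero))))))))
type:
  Eq (Eq Nat (succ (succ (succ (succ (succ (succ (succ zero))))))) (succ (succ (succ (succ (succ (succ (succ zero)))))))) (refl Nat (succ (succ (succ (succ (succ (succ (succ zero)))))))) (refl Nat (succ (succ (succ (succ (succ (succ (succ zero))))))))


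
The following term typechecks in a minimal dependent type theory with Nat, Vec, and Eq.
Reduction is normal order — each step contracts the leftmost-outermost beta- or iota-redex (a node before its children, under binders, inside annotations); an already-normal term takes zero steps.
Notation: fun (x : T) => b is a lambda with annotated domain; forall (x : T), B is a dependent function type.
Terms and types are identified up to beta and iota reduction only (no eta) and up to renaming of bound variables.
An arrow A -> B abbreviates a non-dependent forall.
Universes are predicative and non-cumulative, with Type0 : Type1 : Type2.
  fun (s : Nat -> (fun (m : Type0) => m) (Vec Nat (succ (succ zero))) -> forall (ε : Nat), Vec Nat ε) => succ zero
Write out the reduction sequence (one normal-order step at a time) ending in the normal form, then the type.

normal-order reduction sequence:
  fun (s : Nat -> (fun (m : Type0) => m) (Vec Nat (succ (succ zero))) -> forall (ε : Nat), Vec Nat ε) => succ zero
  ~> fun (s : Nat -> Vec Nat (succ (succ zero)) -> forall (m : Nat), Vec Nat m) => succ zero
the term's type:
  (Nat -> Vec Nat (succ (succ zero)) -> forall (s : Nat), Vec Nat s) -> Nat


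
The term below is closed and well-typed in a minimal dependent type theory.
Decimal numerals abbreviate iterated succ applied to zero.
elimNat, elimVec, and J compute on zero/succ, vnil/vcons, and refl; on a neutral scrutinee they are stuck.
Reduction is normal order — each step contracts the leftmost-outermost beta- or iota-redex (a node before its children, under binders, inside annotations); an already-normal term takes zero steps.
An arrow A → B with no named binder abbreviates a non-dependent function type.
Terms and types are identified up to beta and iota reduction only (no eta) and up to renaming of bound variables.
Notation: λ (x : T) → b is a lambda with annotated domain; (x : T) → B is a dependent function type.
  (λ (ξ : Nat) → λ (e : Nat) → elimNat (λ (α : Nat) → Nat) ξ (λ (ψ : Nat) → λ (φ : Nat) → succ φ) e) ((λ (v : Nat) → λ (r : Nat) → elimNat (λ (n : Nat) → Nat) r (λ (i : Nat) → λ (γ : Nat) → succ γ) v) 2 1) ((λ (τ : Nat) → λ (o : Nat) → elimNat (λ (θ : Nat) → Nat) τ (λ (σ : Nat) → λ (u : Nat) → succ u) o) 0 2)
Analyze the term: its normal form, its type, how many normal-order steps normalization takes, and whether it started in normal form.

normal form:
  5
type:
  Nat
reduction steps (normal order): 27
already normal: no
first redex: a beta-redex


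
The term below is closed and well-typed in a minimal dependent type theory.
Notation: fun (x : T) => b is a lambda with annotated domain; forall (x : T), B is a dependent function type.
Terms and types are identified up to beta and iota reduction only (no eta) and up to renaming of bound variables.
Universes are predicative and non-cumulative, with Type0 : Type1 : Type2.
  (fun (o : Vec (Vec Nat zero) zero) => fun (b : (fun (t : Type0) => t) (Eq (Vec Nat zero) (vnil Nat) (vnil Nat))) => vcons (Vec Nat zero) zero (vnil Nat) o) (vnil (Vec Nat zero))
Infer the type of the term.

inferred type:
  forall (o : Eq (Vec Nat zero) (vnil Nat) (vnil Nat)), Vec (Vec Nat zero) (succ zero)


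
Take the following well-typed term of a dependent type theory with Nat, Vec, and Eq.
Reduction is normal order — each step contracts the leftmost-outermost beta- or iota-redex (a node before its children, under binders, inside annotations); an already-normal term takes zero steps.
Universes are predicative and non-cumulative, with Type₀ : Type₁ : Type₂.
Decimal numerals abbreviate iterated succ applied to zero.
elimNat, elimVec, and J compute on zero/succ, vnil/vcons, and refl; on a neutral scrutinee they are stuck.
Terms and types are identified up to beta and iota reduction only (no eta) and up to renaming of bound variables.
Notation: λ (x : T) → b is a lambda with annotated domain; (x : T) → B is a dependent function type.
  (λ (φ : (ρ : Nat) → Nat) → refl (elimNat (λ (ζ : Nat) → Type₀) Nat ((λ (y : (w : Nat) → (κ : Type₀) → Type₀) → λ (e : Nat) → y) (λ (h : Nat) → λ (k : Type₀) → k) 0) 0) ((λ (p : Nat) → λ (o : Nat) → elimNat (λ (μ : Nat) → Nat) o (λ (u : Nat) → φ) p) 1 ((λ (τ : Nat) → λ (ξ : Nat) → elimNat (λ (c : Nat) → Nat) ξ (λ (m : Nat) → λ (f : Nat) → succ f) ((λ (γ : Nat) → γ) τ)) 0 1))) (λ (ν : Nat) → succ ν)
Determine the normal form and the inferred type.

normal form:
  refl Nat 2
inferred type:
  Eq Nat 2 2


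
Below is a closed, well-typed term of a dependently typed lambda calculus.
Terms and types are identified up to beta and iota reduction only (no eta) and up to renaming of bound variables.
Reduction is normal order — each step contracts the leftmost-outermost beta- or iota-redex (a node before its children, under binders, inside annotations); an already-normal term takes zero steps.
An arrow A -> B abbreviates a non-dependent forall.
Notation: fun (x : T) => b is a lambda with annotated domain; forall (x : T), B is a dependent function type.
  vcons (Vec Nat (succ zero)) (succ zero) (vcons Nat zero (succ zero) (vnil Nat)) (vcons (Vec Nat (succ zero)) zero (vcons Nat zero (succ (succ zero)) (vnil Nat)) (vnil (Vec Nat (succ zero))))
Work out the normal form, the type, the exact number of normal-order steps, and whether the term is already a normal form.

reduced normal form:
  vcons (Vec Nat (succ zero)) (succ zero) (vcons Nat zero (succ zero) (vnil Nat)) (vcons (Vec Nat (succ zero)) zero (vcons Nat zero (succ (succ zero)) (vnil Nat)) (vnil (Vec Nat (succ zero))))
inferred type:
  Vec (Vec Nat (succ zero)) (succ (succ zero))
steps to reach normal form (normal order): 0
started in normal form: yes


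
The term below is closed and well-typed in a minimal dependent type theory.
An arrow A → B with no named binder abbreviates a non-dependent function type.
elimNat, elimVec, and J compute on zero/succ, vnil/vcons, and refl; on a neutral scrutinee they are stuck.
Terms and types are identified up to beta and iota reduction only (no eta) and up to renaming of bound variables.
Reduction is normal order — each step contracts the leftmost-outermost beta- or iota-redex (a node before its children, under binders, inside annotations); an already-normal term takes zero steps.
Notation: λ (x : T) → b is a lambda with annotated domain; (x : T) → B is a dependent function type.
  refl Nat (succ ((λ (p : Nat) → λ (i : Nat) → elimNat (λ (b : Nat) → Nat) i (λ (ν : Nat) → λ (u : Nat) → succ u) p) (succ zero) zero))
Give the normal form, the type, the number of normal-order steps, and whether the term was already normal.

reduced normal form:
  refl Nat (succ (succ zero))
type:
  Eq Nat (succ (succ zero)) (succ (succ zero))
reduction steps (normal order): 6
term was already normal: no
first redex: a beta-redex


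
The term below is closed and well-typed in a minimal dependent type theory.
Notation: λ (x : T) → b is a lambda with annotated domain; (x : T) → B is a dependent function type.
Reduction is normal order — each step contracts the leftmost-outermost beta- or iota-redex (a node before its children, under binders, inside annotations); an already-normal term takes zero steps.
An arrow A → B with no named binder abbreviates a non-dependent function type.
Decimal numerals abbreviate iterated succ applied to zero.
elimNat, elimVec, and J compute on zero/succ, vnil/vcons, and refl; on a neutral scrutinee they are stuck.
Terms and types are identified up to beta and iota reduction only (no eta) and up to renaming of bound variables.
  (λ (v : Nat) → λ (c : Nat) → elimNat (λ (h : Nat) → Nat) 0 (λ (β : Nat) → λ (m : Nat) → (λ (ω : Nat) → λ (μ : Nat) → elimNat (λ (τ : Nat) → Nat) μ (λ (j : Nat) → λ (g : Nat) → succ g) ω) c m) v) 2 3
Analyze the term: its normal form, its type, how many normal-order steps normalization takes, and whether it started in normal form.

reduced normal form:
  6
inferred type:
  Nat
reduction steps (normal order): 33
term was already normal: no
first redex: a beta-redex


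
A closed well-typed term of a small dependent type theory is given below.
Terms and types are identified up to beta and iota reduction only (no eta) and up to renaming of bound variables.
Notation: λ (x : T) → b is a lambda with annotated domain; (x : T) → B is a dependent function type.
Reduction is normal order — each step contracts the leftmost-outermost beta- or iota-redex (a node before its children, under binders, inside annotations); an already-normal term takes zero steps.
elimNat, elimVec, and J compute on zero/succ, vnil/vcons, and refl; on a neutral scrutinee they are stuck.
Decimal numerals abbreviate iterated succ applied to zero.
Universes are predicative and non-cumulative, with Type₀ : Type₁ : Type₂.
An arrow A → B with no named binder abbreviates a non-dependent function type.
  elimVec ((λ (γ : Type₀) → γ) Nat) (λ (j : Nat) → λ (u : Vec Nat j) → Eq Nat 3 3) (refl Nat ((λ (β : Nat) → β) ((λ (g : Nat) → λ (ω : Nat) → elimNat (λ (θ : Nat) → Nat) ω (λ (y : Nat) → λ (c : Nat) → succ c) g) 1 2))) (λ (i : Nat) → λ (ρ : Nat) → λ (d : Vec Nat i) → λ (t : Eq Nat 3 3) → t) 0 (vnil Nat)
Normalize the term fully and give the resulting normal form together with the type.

resulting normal form:
  refl Nat 3
type:
  Eq Nat 3 3
observation: the first redex contracted is an elimVec iota-redex; the normal form is reached in 8 normal-order steps.


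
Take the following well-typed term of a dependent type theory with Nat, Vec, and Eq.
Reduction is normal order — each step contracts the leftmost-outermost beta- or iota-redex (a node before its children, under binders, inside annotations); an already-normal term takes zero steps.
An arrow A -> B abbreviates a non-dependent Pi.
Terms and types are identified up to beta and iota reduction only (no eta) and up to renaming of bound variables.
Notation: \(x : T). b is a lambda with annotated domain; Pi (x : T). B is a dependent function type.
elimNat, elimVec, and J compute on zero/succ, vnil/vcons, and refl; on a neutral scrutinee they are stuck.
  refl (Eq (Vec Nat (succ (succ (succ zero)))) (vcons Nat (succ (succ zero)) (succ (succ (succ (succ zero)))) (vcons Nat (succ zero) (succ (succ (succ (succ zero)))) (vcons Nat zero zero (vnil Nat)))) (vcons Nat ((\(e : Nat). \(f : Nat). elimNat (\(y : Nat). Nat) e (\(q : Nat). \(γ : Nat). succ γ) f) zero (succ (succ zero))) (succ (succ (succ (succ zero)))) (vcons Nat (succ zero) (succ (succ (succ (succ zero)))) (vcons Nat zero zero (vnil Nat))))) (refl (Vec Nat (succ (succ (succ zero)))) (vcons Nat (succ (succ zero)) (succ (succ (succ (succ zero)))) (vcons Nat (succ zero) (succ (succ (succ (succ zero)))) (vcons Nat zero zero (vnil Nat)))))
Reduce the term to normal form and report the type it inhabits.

resulting normal form:
  refl (Eq (Vec Nat (succ (succ (succ zero)))) (vcons Nat (succ (succ zero)) (succ (succ (succ (succ zero)))) (vcons Nat (succ zero) (succ (succ (succ (succ zero)))) (vcons Nat zero zero (vnil Nat)))) (vcons Nat (succ (succ zero)) (succ (succ (succ (succ zero)))) (vcons Nat (succ zero) (succ (succ (succ (succ zero)))) (vcons Nat zero zero (vnil Nat))))) (refl (Vec Nat (succ (succ (succ zero)))) (vcons Nat (succ (succ zero)) (succ (succ (succ (succ zero)))) (vcons Nat (succ zero) (succ (succ (succ (succ zero)))) (vcons Nat zero zero (vnil Nat)))))
the term's type:
  Eq (Eq (Vec Nat (succ (succ (succ zero)))) (vcons Nat (succ (succ zero)) (succ (succ (succ (succ zero)))) (vcons Nat (succ zero) (succ (succ (succ (succ zero)))) (vcons Nat zero zero (vnil Nat)))) (vcons Nat (succ (succ zero)) (succ (succ (succ (succ zero)))) (vcons Nat (succ zero) (succ (succ (succ (succ zero)))) (vcons Nat zero zero (vnil Nat))))) (refl (Vec Nat (succ (succ (succ zero)))) (vcons Nat (succ (succ zero)) (succ (succ (succ (succ zero)))) (vcons Nat (succ zero) (succ (succ (succ (succ zero)))) (vcons Nat zero zero (vnil Nat))))) (refl (Vec Nat (succ (succ (succ zero)))) (vcons Nat (succ (succ zero)) (succ (succ (succ (succ zero)))) (vcons Nat (succ zero) (succ (succ (succ (succ zero)))) (vcons Nat zero zero (vnil Nat)))))


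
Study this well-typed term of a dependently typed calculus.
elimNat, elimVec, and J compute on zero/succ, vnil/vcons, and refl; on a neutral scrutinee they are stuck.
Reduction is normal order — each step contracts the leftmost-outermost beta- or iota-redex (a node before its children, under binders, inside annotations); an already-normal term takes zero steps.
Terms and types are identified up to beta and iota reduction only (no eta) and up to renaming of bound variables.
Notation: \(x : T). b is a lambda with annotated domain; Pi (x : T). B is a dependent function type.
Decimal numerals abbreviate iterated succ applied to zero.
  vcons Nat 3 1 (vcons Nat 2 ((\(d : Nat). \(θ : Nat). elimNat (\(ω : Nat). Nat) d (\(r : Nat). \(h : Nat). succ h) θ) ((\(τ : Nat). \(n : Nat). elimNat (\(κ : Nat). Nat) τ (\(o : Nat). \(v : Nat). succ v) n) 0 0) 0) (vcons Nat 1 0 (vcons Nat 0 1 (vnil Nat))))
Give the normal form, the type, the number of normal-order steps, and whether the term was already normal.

normal form:
  vcons Nat 3 1 (vcons Nat 2 0 (vcons Nat 1 0 (vcons Nat 0 1 (vnil Nat))))
type:
  Vec Nat 4
steps to reach normal form (normal order): 6
term was already normal: no
first redex: a beta-redex


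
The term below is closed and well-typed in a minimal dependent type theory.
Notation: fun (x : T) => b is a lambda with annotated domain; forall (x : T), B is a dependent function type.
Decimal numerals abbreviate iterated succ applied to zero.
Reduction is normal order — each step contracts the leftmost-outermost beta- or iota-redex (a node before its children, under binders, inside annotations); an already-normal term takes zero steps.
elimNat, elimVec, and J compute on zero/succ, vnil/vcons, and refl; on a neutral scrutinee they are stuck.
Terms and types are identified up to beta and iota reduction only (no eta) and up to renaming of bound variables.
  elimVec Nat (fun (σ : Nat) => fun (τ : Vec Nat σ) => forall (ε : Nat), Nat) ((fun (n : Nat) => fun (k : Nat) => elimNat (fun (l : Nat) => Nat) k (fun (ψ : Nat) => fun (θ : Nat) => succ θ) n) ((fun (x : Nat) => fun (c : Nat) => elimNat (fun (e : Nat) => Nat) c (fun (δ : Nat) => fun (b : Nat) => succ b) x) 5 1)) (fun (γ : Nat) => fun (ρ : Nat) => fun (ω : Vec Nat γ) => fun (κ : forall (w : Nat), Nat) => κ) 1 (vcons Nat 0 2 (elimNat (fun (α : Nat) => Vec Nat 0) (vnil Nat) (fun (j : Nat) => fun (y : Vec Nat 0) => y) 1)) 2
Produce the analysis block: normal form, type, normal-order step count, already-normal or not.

resulting normal form:
  8
inferred type:
  Nat
reduction steps (normal order): 49
term was already normal: no
first redex: an elimVec iota-redex


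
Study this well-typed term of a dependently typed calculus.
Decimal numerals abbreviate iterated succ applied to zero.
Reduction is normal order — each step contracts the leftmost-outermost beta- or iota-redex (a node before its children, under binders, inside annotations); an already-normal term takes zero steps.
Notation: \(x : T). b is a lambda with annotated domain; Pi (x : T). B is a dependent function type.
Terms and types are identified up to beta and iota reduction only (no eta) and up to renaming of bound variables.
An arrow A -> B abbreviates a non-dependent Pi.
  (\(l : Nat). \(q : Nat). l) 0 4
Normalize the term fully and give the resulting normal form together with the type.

reduced normal form:
  0
type:
  Nat
observation: reduction starts at a beta-redex, and 2 normal-order steps reach the normal form.


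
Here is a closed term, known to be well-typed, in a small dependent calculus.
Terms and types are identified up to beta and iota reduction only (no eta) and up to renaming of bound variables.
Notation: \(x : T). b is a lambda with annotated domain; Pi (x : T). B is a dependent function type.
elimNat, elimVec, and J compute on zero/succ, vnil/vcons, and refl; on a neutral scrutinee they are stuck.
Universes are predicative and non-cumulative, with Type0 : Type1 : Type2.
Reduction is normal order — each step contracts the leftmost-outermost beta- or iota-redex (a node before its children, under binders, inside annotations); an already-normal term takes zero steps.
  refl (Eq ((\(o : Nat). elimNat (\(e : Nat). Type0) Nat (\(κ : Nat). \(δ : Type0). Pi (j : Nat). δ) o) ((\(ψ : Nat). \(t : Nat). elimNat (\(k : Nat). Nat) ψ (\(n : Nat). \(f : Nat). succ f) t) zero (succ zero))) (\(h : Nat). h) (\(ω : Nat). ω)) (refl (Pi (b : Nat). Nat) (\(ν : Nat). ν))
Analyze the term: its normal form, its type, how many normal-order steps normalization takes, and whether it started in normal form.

normal form:
  refl (Eq (Pi (o : Nat). Nat) (\(e : Nat). e) (\(κ : Nat). κ)) (refl (Pi (δ : Nat). Nat) (\(j : Nat). j))
the term's type:
  Eq (Eq (Pi (o : Nat). Nat) (\(e : Nat). e) (\(κ : Nat). κ)) (refl (Pi (δ : Nat). Nat) (\(j : Nat). j)) (refl (Pi (ψ : Nat). Nat) (\(t : Nat). t))
steps to reach normal form (normal order): 11
started in normal form: no
first contracted redex: a beta-redex


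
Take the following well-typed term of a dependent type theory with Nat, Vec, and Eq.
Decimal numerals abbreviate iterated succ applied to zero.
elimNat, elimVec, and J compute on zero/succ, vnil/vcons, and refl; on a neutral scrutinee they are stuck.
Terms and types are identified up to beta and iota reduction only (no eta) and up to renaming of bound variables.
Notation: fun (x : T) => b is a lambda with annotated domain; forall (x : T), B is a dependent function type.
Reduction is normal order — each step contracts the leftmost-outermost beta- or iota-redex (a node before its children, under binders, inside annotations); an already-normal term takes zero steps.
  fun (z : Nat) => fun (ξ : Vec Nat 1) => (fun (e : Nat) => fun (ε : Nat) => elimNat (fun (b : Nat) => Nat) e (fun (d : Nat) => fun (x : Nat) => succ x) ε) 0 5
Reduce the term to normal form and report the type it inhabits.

reduced normal form:
  fun (z : Nat) => fun (ξ : Vec Nat 1) => 5
type:
  forall (z : Nat), forall (ξ : Vec Nat 1), Nat


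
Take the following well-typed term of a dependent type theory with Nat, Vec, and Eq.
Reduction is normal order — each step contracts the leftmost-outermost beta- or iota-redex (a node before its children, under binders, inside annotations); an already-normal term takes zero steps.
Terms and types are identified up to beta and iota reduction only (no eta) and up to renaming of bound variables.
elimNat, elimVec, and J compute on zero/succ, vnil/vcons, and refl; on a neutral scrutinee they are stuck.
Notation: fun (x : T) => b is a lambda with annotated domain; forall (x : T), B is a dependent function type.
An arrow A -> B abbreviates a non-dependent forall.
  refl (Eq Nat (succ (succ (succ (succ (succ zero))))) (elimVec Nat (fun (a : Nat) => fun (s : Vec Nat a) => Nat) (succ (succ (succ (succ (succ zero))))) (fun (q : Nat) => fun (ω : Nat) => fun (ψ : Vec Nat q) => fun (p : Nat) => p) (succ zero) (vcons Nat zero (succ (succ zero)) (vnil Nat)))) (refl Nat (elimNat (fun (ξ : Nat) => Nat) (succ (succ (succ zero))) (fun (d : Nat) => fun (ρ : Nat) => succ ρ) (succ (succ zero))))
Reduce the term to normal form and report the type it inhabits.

normal form:
  refl (Eq Nat (succ (succ (succ (succ (succ zero))))) (succ (succ (succ (succ (succ zero)))))) (refl Nat (succ (succ (succ (succ (succ zero))))))
inferred type:
  Eq (Eq Nat (succ (succ (succ (succ (succ zero))))) (succ (succ (succ (succ (succ zero)))))) (refl Nat (succ (succ (succ (succ (succ zero)))))) (refl Nat (succ (succ (succ (succ (succ zero))))))
observation: 13 normal-order steps normalize the term, beginning with an elimVec iota-redex.


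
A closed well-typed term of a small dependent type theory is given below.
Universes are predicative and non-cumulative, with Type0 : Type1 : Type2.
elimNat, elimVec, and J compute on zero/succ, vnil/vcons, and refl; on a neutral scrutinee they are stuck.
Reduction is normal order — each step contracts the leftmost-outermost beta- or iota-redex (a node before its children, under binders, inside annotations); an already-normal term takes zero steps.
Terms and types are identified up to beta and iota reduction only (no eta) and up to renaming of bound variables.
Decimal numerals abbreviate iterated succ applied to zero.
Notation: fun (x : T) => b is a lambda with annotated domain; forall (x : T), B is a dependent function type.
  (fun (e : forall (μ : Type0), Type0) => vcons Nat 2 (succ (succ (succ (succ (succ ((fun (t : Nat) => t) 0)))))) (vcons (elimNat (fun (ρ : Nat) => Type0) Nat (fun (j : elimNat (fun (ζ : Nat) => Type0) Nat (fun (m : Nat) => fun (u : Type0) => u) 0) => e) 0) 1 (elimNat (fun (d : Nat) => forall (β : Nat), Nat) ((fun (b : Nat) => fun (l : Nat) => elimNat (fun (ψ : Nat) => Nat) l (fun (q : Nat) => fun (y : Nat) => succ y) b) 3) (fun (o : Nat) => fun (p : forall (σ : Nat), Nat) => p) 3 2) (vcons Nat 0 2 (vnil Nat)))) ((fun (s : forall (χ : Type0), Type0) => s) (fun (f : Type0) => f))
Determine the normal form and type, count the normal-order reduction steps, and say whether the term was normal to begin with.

reduced normal form:
  vcons Nat 2 5 (vcons Nat 1 5 (vcons Nat 0 2 (vnil Nat)))
the term's type:
  Vec Nat 3
steps to reach normal form (normal order): 25
already normal: no
first redex: a beta-redex


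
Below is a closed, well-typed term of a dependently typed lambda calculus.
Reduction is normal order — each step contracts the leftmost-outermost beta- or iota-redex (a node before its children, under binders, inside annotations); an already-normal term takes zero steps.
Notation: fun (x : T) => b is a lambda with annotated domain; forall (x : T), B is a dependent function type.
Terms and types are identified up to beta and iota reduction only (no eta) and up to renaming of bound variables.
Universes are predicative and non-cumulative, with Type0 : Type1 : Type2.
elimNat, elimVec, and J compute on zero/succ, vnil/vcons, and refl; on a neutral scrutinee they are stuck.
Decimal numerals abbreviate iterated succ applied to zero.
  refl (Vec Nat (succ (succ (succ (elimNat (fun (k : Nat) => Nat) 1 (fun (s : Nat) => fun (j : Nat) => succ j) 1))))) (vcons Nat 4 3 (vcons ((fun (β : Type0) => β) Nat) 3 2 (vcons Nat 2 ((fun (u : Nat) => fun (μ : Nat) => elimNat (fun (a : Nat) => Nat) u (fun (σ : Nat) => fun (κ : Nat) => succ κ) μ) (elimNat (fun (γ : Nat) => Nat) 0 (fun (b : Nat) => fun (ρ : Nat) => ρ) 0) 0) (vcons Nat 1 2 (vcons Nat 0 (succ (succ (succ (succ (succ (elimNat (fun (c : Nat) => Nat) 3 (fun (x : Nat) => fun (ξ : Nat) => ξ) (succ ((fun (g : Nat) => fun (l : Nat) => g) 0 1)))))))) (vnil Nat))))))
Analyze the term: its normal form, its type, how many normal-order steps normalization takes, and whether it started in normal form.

normal form:
  refl (Vec Nat 5) (vcons Nat 4 3 (vcons Nat 3 2 (vcons Nat 2 0 (vcons Nat 1 2 (vcons Nat 0 8 (vnil Nat))))))
the term's type:
  Eq (Vec Nat 5) (vcons Nat 4 3 (vcons Nat 3 2 (vcons Nat 2 0 (vcons Nat 1 2 (vcons Nat 0 8 (vnil Nat)))))) (vcons Nat 4 3 (vcons Nat 3 2 (vcons Nat 2 0 (vcons Nat 1 2 (vcons Nat 0 8 (vnil Nat))))))
normal-order step count: 15
term was already normal: no
first contracted redex: an elimNat iota-redex


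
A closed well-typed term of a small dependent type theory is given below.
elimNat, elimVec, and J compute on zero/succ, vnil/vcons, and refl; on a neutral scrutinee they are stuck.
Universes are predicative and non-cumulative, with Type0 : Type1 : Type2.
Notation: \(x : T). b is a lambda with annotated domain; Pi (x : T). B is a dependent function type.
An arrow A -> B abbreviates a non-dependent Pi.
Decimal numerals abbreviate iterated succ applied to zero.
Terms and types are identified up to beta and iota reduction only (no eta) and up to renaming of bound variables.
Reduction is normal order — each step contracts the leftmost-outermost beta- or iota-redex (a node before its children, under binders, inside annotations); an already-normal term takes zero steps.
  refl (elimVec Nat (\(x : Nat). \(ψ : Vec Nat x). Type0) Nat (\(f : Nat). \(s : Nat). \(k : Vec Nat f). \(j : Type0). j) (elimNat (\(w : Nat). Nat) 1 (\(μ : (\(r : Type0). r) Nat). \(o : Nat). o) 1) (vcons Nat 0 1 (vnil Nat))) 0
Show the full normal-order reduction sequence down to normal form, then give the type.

reduction (normal order):
  refl (elimVec Nat (\(x : Nat). \(ψ : Vec Nat x). Type0) Nat (\(f : Nat). \(s : Nat). \(k : Vec Nat f). \(j : Type0). j) (elimNat (\(w : Nat). Nat) 1 (\(μ : (\(r : Type0). r) Nat). \(o : Nat). o) 1) (vcons Nat 0 1 (vnil Nat))) 0
  ~> refl ((\(x : Nat). \(ψ : Nat). \(f : Vec Nat x). \(s : Type0). s) 0 1 (vnil Nat) (elimVec Nat (\(k : Nat). \(j : Vec Nat k). Type0) Nat (\(w : Nat). \(μ : Nat). \(r : Vec Nat w). \(o : Type0). o) 0 (vnil Nat))) 0
  ~> refl ((\(x : Nat). \(ψ : Vec Nat 0). \(f : Type0). f) 1 (vnil Nat) (elimVec Nat (\(s : Nat). \(k : Vec Nat s). Type0) Nat (\(j : Nat). \(w : Nat). \(μ : Vec Nat j). \(r : Type0). r) 0 (vnil Nat))) 0
  ~> refl ((\(x : Vec Nat 0). \(ψ : Type0). ψ) (vnil Nat) (elimVec Nat (\(f : Nat). \(s : Vec Nat f). Type0) Nat (\(k : Nat). \(j : Nat). \(w : Vec Nat k). \(μ : Type0). μ) 0 (vnil Nat))) 0
  ~> refl ((\(x : Type0). x) (elimVec Nat (\(ψ : Nat). \(f : Vec Nat ψ). Type0) Nat (\(s : Nat). \(k : Nat). \(j : Vec Nat s). \(w : Type0). w) 0 (vnil Nat))) 0
  ~> refl (elimVec Nat (\(x : Nat). \(ψ : Vec Nat x). Type0) Nat (\(f : Nat). \(s : Nat). \(k : Vec Nat f). \(j : Type0). j) 0 (vnil Nat)) 0
  ~> refl Nat 0
inferred type:
  Eq Nat 0 0


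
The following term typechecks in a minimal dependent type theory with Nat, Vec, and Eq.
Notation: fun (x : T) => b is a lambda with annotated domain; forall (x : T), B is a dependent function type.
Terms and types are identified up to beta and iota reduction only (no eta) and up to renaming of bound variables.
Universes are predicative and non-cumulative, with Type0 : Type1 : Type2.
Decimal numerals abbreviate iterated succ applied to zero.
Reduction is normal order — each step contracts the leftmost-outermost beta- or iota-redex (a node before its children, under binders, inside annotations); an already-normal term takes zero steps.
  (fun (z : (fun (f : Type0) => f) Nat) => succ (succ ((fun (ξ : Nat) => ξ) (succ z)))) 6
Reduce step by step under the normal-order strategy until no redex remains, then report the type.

reduction (normal order):
  (fun (z : (fun (f : Type0) => f) Nat) => succ (succ ((fun (ξ : Nat) => ξ) (succ z)))) 6
  ~> succ (succ ((fun (z : Nat) => z) 7))
  ~> 9
the term's type:
  Nat


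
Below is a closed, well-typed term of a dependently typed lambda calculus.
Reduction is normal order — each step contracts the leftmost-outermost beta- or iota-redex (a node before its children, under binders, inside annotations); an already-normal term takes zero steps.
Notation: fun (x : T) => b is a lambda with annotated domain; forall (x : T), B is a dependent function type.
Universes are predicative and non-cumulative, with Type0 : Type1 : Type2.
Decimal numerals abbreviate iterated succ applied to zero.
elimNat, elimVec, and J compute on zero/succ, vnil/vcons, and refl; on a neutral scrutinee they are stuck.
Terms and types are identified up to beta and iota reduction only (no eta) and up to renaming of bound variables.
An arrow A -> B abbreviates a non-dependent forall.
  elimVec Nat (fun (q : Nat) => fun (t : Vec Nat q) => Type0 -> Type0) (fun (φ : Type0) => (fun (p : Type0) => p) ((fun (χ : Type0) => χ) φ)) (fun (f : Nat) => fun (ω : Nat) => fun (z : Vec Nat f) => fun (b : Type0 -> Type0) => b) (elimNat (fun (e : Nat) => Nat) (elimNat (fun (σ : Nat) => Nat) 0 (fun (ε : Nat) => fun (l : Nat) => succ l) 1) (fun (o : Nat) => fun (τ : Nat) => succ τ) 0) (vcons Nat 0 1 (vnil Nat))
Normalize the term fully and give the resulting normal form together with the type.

normal form:
  fun (q : Type0) => q
the term's type:
  Type0 -> Type0


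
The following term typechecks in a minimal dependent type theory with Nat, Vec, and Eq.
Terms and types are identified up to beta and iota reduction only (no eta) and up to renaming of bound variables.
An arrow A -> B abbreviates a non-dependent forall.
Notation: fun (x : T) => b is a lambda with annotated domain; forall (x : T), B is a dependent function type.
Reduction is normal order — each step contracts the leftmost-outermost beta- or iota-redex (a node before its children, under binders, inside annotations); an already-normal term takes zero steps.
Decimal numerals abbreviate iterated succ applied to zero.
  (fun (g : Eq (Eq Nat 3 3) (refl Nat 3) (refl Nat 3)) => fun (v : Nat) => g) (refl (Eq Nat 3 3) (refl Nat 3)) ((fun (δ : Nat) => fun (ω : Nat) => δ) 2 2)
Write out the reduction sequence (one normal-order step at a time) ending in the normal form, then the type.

reduction (normal order):
  (fun (g : Eq (Eq Nat 3 3) (refl Nat 3) (refl Nat 3)) => fun (v : Nat) => g) (refl (Eq Nat 3 3) (refl Nat 3)) ((fun (δ : Nat) => fun (ω : Nat) => δ) 2 2)
  ~> (fun (g : Nat) => refl (Eq Nat 3 3) (refl Nat 3)) ((fun (v : Nat) => fun (δ : Nat) => v) 2 2)
  ~> refl (Eq Nat 3 3) (refl Nat 3)
type:
  Eq (Eq Nat 3 3) (refl Nat 3) (refl Nat 3)


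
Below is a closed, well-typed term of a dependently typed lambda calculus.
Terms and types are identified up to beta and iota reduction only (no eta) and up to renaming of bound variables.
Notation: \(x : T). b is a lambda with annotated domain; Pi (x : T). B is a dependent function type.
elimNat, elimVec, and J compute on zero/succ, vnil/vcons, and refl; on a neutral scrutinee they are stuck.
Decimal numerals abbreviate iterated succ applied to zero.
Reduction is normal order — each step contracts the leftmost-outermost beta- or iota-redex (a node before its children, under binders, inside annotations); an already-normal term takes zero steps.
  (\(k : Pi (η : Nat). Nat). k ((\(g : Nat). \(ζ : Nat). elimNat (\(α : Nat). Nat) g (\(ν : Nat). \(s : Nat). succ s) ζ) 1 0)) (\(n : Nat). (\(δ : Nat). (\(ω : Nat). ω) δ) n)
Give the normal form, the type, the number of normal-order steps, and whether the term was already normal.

resulting normal form:
  1
type:
  Nat
reduction steps (normal order): 7
term was already normal: no
first redex: a beta-redex


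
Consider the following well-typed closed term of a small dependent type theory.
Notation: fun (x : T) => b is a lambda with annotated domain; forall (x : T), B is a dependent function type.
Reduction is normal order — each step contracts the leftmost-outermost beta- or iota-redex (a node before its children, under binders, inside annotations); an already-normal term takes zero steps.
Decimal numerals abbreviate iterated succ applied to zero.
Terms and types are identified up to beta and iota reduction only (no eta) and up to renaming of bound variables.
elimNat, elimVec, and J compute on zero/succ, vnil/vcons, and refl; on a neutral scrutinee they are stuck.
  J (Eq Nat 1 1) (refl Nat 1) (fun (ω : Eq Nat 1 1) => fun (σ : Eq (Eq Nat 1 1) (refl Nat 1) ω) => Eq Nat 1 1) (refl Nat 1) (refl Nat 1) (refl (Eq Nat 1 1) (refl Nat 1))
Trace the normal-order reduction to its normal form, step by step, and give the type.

reduction (normal order):
  J (Eq Nat 1 1) (refl Nat 1) (fun (ω : Eq Nat 1 1) => fun (σ : Eq (Eq Nat 1 1) (refl Nat 1) ω) => Eq Nat 1 1) (refl Nat 1) (refl Nat 1) (refl (Eq Nat 1 1) (refl Nat 1))
  ~> refl Nat 1
the term's type:
  Eq Nat 1 1


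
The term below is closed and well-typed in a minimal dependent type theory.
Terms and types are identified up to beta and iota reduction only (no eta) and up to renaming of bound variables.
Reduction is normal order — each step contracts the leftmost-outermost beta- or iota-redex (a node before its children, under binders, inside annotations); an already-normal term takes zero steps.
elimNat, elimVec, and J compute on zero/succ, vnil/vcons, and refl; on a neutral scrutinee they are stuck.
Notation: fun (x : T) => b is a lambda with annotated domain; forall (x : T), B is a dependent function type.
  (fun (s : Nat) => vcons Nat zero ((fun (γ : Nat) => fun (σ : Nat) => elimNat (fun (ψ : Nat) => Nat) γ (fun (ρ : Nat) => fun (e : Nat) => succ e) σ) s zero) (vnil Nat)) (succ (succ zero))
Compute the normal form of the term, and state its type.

resulting normal form:
  vcons Nat zero (succ (succ zero)) (vnil Nat)
type:
  Vec Nat (succ zero)
observation: the term reaches its normal form after 4 normal-order steps.
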